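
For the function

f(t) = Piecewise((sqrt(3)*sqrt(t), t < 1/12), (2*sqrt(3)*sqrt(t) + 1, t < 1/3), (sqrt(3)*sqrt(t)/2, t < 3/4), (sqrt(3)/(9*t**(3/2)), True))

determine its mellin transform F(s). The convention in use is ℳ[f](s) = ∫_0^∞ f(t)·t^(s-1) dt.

(270*2**(2*s)*s*(2*s - 3) + 54*2**(2*s)*(2*s - 3) + 81*3**(2*s)*s*(2*s - 3) - 32*9**s*s*(2*s + 1) - 162*s*(2*s - 3) - 108*s + 162)/(54*12**s*s*(2*s - 3)*(2*s + 1))
  -1/2 < Re(s) < 3/2

peel off the common scale on t: sqrt(t) on [0, 1/4); 2*sqrt(t) + 1 on [1/4, 1); sqrt(t)/2 on [1, 9/4); …
the power substitution comes off first: t on [0, 1/2); 2*t + 1 on [1/2, 1); t/2 on [1, 3/2); …
slice at 1/12, 1/3, 3/4, transform all 4 pieces, and sum them
over [0, 1/12), the kernel integral of sqrt(3)*sqrt(t) enters the sum
segment 1/12 to 1/3 holds (2*sqrt(3)*sqrt(t) + 1); add its integral
segment 1/3 to 3/4 holds sqrt(3)*sqrt(t)/2; add its integral
for t in [3/4, ∞): the term is ∫ sqrt(3)/(9*t**(3/2))·t^(s-1)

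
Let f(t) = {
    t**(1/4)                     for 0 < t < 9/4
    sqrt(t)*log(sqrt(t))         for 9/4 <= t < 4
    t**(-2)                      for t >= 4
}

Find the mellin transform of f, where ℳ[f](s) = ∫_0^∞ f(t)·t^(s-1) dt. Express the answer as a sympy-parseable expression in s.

the power substitution comes off first: sqrt(t) on [0, 3/2); t*log(t) on [3/2, 2); t**(-4) on [2, ∞)
along the cuts 9/4, 4, ℳ[f](s) splits into 3 integrals
the [0, 9/4) slice contributes ∫ t**(1/4)·t^(s-1) dt
on [9/4, 4): add ∫ sqrt(t)*log(sqrt(t))·t^(s-1) dt
the [4, ∞) slice contributes ∫ t**(-2)·t^(s-1) dt

(64*2**(4*s)*s*(2*s - 4)*(4*s + 1)*log(2) - 32*2**(4*s)*(2*s - 4)*(4*s + 1) + 32*2**(4*s)*(2*s - 4)*(4*s + 1)*log(2) - 2**(4*s)*(4*s + 1)*(4*s**2 + 4*s + 1) - 48*3**(2*s)*s*(2*s - 4)*(4*s + 1)*log(3) + 48*3**(2*s)*s*(2*s - 4)*(4*s + 1)*log(2) - 24*3**(2*s)*(2*s - 4)*(4*s + 1)*log(3) + 24*3**(2*s)*(2*s - 4)*(4*s + 1)*log(2) + 24*3**(2*s)*(2*s - 4)*(4*s + 1) + 16*3**(2*s)*sqrt(6)*(2*s - 4)*(4*s**2 + 4*s + 1))/(8*2**(2*s)*(2*s - 4)*(4*s + 1)*(4*s**2 + 4*s + 1))
  -1/4 < Re(s) < 2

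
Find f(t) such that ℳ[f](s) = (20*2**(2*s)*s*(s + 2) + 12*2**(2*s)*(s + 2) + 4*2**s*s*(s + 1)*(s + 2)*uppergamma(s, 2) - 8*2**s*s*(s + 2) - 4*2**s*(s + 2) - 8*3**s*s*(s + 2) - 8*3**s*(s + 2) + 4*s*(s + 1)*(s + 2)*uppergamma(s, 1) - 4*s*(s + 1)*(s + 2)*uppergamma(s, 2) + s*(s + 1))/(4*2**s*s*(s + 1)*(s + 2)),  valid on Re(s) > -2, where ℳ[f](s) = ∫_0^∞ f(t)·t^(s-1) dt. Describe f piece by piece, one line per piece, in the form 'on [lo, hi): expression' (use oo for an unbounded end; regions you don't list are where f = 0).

on [0, 1/2): t**2
on [1/2, 1): exp(-2*t)
on [1, 3/2): t + 1
on [3/2, 2): t + 3
on [2, oo): exp(-t)

treat the 5 regions marked off by 1/2, 1, 3/2, 2 separately and sum
on [0, 1/2): add ∫ t**2·t^(s-1) dt
segment [1/2, 1) carries exp(-2*t); integrate it
between 1 and 3/2 the integrand is (t + 1)·t^(s-1)
for t in [3/2, 2): the term is ∫ (t + 3)·t^(s-1)
between 2 and ∞ the integrand is exp(-t)·t^(s-1)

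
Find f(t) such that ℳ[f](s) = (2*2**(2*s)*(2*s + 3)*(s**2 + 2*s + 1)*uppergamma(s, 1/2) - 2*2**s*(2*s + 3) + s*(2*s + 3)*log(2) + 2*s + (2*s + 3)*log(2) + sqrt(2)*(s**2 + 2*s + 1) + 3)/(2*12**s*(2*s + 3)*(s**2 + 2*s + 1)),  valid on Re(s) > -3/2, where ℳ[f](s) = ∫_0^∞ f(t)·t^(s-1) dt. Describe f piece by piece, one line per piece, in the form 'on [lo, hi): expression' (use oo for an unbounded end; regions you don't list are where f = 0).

reversing the common scale on t: 3*sqrt(3)*t**(3/2) on [0, 1/6); 3*t*log(3*t) on [1/6, 1/3); exp(-3*t/2) on [1/3, ∞)
the common scale on t comes off first: t**(3/2) on [0, 1/2); t*log(t) on [1/2, 1); exp(-t/2) on [1, ∞)
split f at 1/12, 1/6: ℳ[f](s) collects 3 kernel integrals
between 0 and 1/12 the integrand is 6*sqrt(6)*t**(3/2)·t^(s-1)
between 1/12 and 1/6 the integrand is 6*t*log(6*t)·t^(s-1)
on [1/6, ∞): add ∫ exp(-3*t)·t^(s-1) dt

on [0, 1/12): 6*sqrt(6)*t**(3/2)
on [1/12, 1/6): 6*t*log(6*t)
on [1/6, oo): exp(-3*t)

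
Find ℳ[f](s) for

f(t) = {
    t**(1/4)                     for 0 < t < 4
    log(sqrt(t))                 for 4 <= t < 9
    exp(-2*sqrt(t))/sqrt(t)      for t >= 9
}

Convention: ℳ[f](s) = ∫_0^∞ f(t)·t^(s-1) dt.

(-4*144**s*s**2*log(2) + 4*144**s*sqrt(2)*s**2 - 144**s*s*log(4)/2 + 2*144**s*s + 144**s/2 + 4*324**s*s**2*log(3) - 2*324**s*s + 324**s*s*log(3) - 324**s/2 + 16*9**s*s**3*uppergamma(2*s - 1, 6) + 4*9**s*s**2*uppergamma(2*s - 1, 6))/(36**s*s**2*(4*s + 1))
  Re(s) > -1/4

reversing the power substitution: sqrt(t) on [0, 2); log(t) on [2, 3); exp(-2*t)/t on [3, ∞)
back out the shared t-power: t**(3/2) on [0, 2); t*log(t) on [2, 3); exp(-2*t) on [3, ∞)
decompose at 4, 9; ℳ[f](s) sums the 3 pieces' integrals
∫ t**(1/4)·t^(s-1) over [0, 4)
between 4 and 9 the integrand is log(sqrt(t))·t^(s-1)
piece [9, ∞): integrate exp(-2*sqrt(t))/sqrt(t) against the kernel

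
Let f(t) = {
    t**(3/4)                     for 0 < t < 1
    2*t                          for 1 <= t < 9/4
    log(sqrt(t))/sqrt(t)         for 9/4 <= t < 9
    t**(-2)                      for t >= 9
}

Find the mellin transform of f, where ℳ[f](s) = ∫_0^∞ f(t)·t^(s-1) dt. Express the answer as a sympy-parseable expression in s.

the power substitution comes off first: t**(3/2) on [0, 1); 2*t**2 on [1, 3/2); log(t)/t on [3/2, 3); …
split f at 1, 9/4, 9: ℳ[f](s) collects 4 kernel integrals
∫ over [0, 1) of t**(3/4)·t^(s-1) joins the sum
over [1, 9/4), the kernel integral of 2*t enters the sum
∫ log(sqrt(t))/sqrt(t)·t^(s-1) over [9/4, 9)
∫ over [9, ∞) of t**(-2)·t^(s-1) joins the sum

(324*2**(2*s)*(2*s - 4)*(2*s + 2)*(4*s**2 - 4*s + 1) - 324*2**(2*s)*(2*s - 4)*(4*s + 3)*(4*s**2 - 4*s + 1) - 216*3**(2*s)*s*(2*s - 4)*(2*s + 2)*(4*s + 3)*log(3) + 216*3**(2*s)*s*(2*s - 4)*(2*s + 2)*(4*s + 3)*log(2) - 108*3**(2*s)*(2*s - 4)*(2*s + 2)*(4*s + 3)*log(2) + 108*3**(2*s)*(2*s - 4)*(2*s + 2)*(4*s + 3) + 108*3**(2*s)*(2*s - 4)*(2*s + 2)*(4*s + 3)*log(3) + 729*3**(2*s)*(2*s - 4)*(4*s + 3)*(4*s**2 - 4*s + 1) + 108*6**(2*s)*s*(2*s - 4)*(2*s + 2)*(4*s + 3)*log(3) - 54*6**(2*s)*(2*s - 4)*(2*s + 2)*(4*s + 3)*log(3) - 54*6**(2*s)*(2*s - 4)*(2*s + 2)*(4*s + 3) - 2*6**(2*s)*(2*s + 2)*(4*s + 3)*(4*s**2 - 4*s + 1))/(81*2**(2*s)*(2*s - 4)*(2*s + 2)*(4*s + 3)*(4*s**2 - 4*s + 1))
  -3/4 < Re(s) < 2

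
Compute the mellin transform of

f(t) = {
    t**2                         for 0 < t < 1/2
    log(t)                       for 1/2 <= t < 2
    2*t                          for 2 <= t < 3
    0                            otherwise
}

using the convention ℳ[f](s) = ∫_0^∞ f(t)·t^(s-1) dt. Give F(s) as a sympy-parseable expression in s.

(-16*2**(2*s)*s**2*(s + 2) + 4*2**(2*s)*s*(s + 1)*(s + 2)*log(2) - 4*2**(2*s)*(s + 1)*(s + 2) + 24*6**s*s**2*(s + 2) + s**2*(s + 1) + 4*s*(s + 1)*(s + 2)*log(2) + 4*(s + 1)*(s + 2))/(4*2**s*s**2*(s + 1)*(s + 2))
  Re(s) > -2

breakpoints 1/2, 2: one integral from each of the 3 segments
on [0, 1/2) integrate f = t**2 against the kernel
∫ over [1/2, 2) of log(t)·t^(s-1) joins the sum
on [2, 3): add ∫ 2*t·t^(s-1) dt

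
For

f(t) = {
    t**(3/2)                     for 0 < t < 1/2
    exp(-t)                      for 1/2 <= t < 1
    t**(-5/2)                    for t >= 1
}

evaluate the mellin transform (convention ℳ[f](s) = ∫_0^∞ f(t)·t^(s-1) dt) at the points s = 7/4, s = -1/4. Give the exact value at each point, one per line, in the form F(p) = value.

cuts at 1/2, 1: linearity sums the 3 kernel integrals
on [0, 1/2): add ∫ t**(3/2)·t^(s-1) dt
on [1/2, 1) integrate f = exp(-t) against the kernel
[1, ∞) adds the kernel integral of t**(-5/2)

F(7/4) = -uppergamma(7/4, 1) + 2**(3/4)/52 + uppergamma(7/4, 1/2) + 4/3
F(-1/4) = -uppergamma(-1/4, 1) + 2**(3/4)/5 + 4/11 + uppergamma(-1/4, 1/2)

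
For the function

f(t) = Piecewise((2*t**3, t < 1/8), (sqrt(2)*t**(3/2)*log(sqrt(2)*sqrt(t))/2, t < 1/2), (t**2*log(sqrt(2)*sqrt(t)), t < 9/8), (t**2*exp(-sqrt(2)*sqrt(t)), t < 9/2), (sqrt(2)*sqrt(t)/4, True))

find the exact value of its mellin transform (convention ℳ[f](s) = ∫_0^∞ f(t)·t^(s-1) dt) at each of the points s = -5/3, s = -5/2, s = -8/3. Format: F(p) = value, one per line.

F(-5/3) = -27*2**(2/3)/4 - 9*3**(2/3)/4 + log(2**(-6 - 3*3**(2/3)/2)*3**(3*3**(2/3)/2)) - 2**(2/3)*uppergamma(2/3, 3) + 6**(2/3)/63 + 2**(2/3)*uppergamma(2/3, 3/2) + 579/32
F(-5/2) = sqrt(2)*(-216*log(2) - 108*log(3) - 54*expint(2, 3) + 108*expint(2, 3/2) + 257)/81
F(-8/3) = log(2**(-48/7 + 2*3**(2/3)/3)/3**(2*3**(2/3)/3)) - 3**(2/3)/2 - 2*2**(2/3)*uppergamma(-4/3, 3) + 2*6**(2/3)/1053 + 2*2**(2/3)*uppergamma(-4/3, 3/2) + 297*2**(2/3)/392 + 291/49

back out the shared t-power: 2*t on [0, 1/8); sqrt(2)*log(sqrt(2)*sqrt(t))/(2*sqrt(t)) on [1/8, 1/2); log(sqrt(2)*sqrt(t)) on [1/2, 9/8); …
the common scale on t comes off first: t on [0, 1/4); log(sqrt(t))/sqrt(t) on [1/4, 1); log(sqrt(t)) on [1, 9/4); …
invert the power substitution to get t**2 on [0, 1/2); log(t)/t on [1/2, 1); log(t) on [1, 3/2); …
split f at 1/8, 1/2, 9/8, 9/2: ℳ[f](s) collects 5 kernel integrals
∫ 2*t**3·t^(s-1) over [0, 1/8)
piece [1/8, 1/2): integrate sqrt(2)*t**(3/2)*log(sqrt(2)*sqrt(t))/2 against the kernel
on [1/2, 9/8) integrate f = t**2*log(sqrt(2)*sqrt(t)) against the kernel
between 9/8 and 9/2 the integrand is t**2*exp(-sqrt(2)*sqrt(t))·t^(s-1)
the [9/2, ∞) slice contributes ∫ sqrt(2)*sqrt(t)/4·t^(s-1) dt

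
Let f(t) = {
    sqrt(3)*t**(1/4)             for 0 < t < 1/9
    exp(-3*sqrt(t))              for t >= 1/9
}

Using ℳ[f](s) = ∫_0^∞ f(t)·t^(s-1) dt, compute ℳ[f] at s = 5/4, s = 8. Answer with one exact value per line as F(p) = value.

F(5/4) = sqrt(3)*(E*(9*sqrt(pi)*erfc(1) + 4) + 30)*exp(-1)/162
F(8) = 4/1420541793 + 7109254944152*exp(-1)/43046721

strip the power substitution: sqrt(3)*sqrt(t) on [0, 1/3); exp(-3*t) on [1/3, ∞)
invert the common scale on t to get sqrt(t) on [0, 1); exp(-t) on [1, ∞)
cuts at 1/9: linearity sums the 2 kernel integrals
piece [0, 1/9): integrate sqrt(3)*t**(1/4) against the kernel
∫ over [1/9, ∞) of exp(-3*sqrt(t))·t^(s-1) joins the sum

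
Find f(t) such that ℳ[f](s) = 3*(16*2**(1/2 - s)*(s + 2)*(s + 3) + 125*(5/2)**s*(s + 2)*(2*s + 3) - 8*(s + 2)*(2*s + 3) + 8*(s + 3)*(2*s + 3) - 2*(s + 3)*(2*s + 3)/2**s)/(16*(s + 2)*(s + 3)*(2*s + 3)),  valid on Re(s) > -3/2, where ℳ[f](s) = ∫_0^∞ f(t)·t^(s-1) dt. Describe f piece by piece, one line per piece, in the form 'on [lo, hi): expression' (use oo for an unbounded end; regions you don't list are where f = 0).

on [0, 1/2): 6*t**(3/2)
on [1/2, 1): 3*t**2/2
on [1, 5/2): 3*t**3/2

along the cuts 1/2, 1, ℳ[f](s) splits into 3 integrals
piece [0, 1/2): integrate 6*t**(3/2) against the kernel
[1/2, 1) adds the kernel integral of 3*t**2/2
segment 1 to 5/2 holds 3*t**3/2; add its integral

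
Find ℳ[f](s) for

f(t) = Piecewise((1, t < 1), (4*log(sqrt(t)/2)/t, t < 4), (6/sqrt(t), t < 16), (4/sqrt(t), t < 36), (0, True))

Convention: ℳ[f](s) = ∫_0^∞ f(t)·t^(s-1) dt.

invert the power substitution to get 1 on [0, 1); 4*log(t/2)/t**2 on [1, 2); 6/t on [2, 4); …
undo the common scale on t: 1 on [0, 1/2); log(t)/t**2 on [1/2, 1); 3/t on [1, 2); …
peel off the shared t-power: t on [0, 1/2); log(t)/t on [1/2, 1); 3 on [1, 2); …
along the cuts 1, 4, 16, ℳ[f](s) splits into 4 integrals
on [0, 1): add ∫ 1·t^(s-1) dt
on [1, 4): add ∫ 4*log(sqrt(t)/2)/t·t^(s-1) dt
segment [4, 16) carries 6/sqrt(t); integrate it
between 16 and 36 the integrand is 4/sqrt(t)·t^(s-1)

(6*16**s*s**3 - 12*16**s*s**2 + 6*16**s*s - 36*2**(2*s)*s**3 + 66*2**(2*s)*s**2 - 33*2**(2*s)*s + 8*6**(2*s)*s**3 - 16*6**(2*s)*s**2 + 8*6**(2*s)*s + 12*s**3 + 48*s**3*log(2) - 72*s**2*log(2) - 6*s**2 + 12*s + 24*s*log(2) - 6)/(6*s*(2*s**3 - 5*s**2 + 4*s - 1))
  Re(s) > 0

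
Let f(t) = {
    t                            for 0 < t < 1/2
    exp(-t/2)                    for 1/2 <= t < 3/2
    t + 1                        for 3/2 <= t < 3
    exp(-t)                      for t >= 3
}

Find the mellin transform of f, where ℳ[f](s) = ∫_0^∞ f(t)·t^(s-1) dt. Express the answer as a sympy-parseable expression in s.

treat the 4 regions marked off by 1/2, 3/2, 3 separately and sum
on [0, 1/2): add ∫ t·t^(s-1) dt
over [1/2, 3/2), the kernel integral of exp(-t/2) enters the sum
the [3/2, 3) slice contributes ∫ (t + 1)·t^(s-1) dt
piece [3, ∞): integrate exp(-t) against the kernel

(2*2**s*s*(s + 1)*uppergamma(s, 3) - 5*3**s*s - 2*3**s + 2*4**s*s*(s + 1)*uppergamma(s, 1/4) - 2*4**s*s*(s + 1)*uppergamma(s, 3/4) + 8*6**s*s + 2*6**s + s)/(2*2**s*s*(s + 1))
  Re(s) > -1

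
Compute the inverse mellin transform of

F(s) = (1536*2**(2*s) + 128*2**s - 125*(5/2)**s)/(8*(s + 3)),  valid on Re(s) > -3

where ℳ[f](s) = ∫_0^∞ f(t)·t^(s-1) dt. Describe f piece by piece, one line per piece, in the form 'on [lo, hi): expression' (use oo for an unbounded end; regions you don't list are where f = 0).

split f at 2, 5/2: ℳ[f](s) collects 3 kernel integrals
over [0, 2), the kernel integral of 4*t**3 enters the sum
piece [2, 5/2): integrate 2*t**3 against the kernel
segment 5/2 to 4 holds 3*t**3; add its integral

on [0, 2): 4*t**3
on [2, 5/2): 2*t**3
on [5/2, 4): 3*t**3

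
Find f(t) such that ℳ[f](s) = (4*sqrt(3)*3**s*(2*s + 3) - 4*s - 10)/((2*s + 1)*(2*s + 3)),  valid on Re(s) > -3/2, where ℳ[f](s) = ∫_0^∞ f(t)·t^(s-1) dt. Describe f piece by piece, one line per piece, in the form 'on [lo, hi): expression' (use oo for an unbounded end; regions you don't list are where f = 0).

on [0, 1): t**(3/2)
on [1, 3): 2*sqrt(t)

split f at 1: ℳ[f](s) collects 2 kernel integrals
∫ t**(3/2)·t^(s-1) over [0, 1)
piece [1, 3): integrate 2*sqrt(t) against the kernel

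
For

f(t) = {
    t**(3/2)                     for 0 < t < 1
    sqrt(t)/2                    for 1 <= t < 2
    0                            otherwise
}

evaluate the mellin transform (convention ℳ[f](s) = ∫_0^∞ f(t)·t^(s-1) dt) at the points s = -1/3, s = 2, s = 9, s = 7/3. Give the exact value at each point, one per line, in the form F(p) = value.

F(-1/3) = -15/7 + 3*2**(1/6)
F(2) = 3/35 + 4*sqrt(2)/5
F(9) = 17/399 + 512*sqrt(2)/19
F(7/3) = 33/391 + 12*2**(5/6)/17

invert the shared t-power to get t on [0, 1); 1/2 on [1, 2)
cuts at 1: linearity sums the 2 kernel integrals
for t in [0, 1): the term is ∫ t**(3/2)·t^(s-1)
piece [1, 2): integrate sqrt(t)/2 against the kernel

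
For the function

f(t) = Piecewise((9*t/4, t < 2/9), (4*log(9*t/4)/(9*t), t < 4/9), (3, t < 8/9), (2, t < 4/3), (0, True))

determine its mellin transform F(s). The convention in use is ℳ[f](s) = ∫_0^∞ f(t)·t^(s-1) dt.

undo the common scale on t: 3*t/2 on [0, 1/3); 2*log(3*t/2)/(3*t) on [1/3, 2/3); 3 on [2/3, 4/3); …
the common scale on t comes off first: t on [0, 1/2); log(t)/t on [1/2, 1); 3 on [1, 2); …
integrate the 4 segments split at 2/9, 4/9, 8/9, then add the results
segment [0, 2/9) carries 9*t/4; integrate it
on [2/9, 4/9): add ∫ 4*log(9*t/4)/(9*t)·t^(s-1) dt
over [4/9, 8/9), the kernel integral of 3 enters the sum
[8/9, 4/3) adds the kernel integral of 2

2**s*(2*2**(2*s)*(s + 1)*(s**2 - 2*s + 1) - 2*2**s*s*(s + 1) - 6*2**s*(s + 1)*(s**2 - 2*s + 1) + 4*6**s*(s + 1)*(s**2 - 2*s + 1) + 4*s**2*(s + 1)*log(2) - 4*s*(s + 1)*log(2) + 4*s*(s + 1) + s*(s**2 - 2*s + 1))/(2*9**s*s*(s + 1)*(s**2 - 2*s + 1))
  Re(s) > -1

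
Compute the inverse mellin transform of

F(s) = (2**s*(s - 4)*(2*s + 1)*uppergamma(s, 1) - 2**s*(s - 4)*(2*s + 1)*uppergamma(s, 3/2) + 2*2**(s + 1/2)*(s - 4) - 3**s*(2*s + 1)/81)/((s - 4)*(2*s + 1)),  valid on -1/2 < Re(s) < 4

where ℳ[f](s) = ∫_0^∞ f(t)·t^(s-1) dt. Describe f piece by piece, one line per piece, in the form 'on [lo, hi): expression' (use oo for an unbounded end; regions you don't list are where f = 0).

on [0, 2): sqrt(t)
on [2, 3): exp(-t/2)
on [3, oo): t**(-4)

summing 3 kernel integrals split by 2, 3 yields ℳ[f](s)
on [0, 2) integrate f = sqrt(t) against the kernel
for t in [2, 3): the term is ∫ exp(-t/2)·t^(s-1)
on [3, ∞) integrate f = t**(-4) against the kernel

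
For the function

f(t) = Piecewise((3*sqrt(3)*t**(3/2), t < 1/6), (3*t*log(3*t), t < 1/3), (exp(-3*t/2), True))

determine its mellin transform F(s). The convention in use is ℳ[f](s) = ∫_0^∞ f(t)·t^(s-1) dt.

undo the common scale on t: t**(3/2) on [0, 1/2); t*log(t) on [1/2, 1); exp(-t/2) on [1, ∞)
integrate the 3 segments split at 1/6, 1/3, then add the results
[0, 1/6) adds the kernel integral of 3*sqrt(3)*t**(3/2)
over [1/6, 1/3), the kernel integral of 3*t*log(3*t) enters the sum
between 1/3 and ∞ the integrand is exp(-3*t/2)·t^(s-1)

(2*2**(2*s)*(2*s + 3)*(s**2 + 2*s + 1)*uppergamma(s, 1/2) - 2*2**s*(2*s + 3) + s*(2*s + 3)*log(2) + 2*s + (2*s + 3)*log(2) + sqrt(2)*(s**2 + 2*s + 1) + 3)/(2*6**s*(2*s + 3)*(s**2 + 2*s + 1))
  Re(s) > -3/2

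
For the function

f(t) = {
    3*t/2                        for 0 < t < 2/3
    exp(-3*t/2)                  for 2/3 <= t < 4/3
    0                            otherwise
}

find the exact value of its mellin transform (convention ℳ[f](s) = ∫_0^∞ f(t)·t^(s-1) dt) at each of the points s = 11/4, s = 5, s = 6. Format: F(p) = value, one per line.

back out the common scale on t: t on [0, 1); exp(-t) on [1, 2)
slice at 2/3, transform all 2 pieces, and sum them
on [0, 2/3) integrate f = 3*t/2 against the kernel
[2/3, 4/3) adds the kernel integral of exp(-3*t/2)

F(11/4) = 4*24**(1/4)*(-15*uppergamma(11/4, 2) + 4 + 15*uppergamma(11/4, 1))/405
F(5) = 16*(-1008 + exp(2) + 390*E)*exp(-2)/729
F(6) = 64*(-6104 + exp(2) + 2282*E)*exp(-2)/5103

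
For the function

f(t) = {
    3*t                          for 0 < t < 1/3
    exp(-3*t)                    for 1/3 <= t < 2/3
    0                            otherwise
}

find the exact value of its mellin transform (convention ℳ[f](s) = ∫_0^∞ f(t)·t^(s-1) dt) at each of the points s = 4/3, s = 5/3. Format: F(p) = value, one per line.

F(4/3) = 3**(2/3)*(-7*uppergamma(4/3, 2) + 3 + 7*uppergamma(4/3, 1))/63
F(5/3) = 3**(1/3)*(-8*uppergamma(5/3, 2) + 3 + 8*uppergamma(5/3, 1))/72

back out the common scale on t: t on [0, 1); exp(-t) on [1, 2)
f breaks at 1/3 into 2 integrals to sum
segment 0 to 1/3 holds 3*t; add its integral
between 1/3 and 2/3 the integrand is exp(-3*t)·t^(s-1)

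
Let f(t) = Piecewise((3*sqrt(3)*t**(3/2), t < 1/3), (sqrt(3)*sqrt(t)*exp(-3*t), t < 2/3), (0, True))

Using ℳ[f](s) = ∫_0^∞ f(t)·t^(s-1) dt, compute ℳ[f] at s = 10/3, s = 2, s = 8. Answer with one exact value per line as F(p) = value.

F(10/3) = 3**(2/3)*(-29*uppergamma(23/6, 2) + 6 + 29*uppergamma(23/6, 1))/2349
F(2) = (-98*sqrt(2) + (-21*sqrt(pi)*erfc(sqrt(2)) + 21*sqrt(pi)*erfc(1) + 8)*exp(2) + 70*E)*exp(-2)/252
F(8) = (-340253102*sqrt(2) + (-38513475*sqrt(pi)*erfc(sqrt(2)) + 512 + 38513475*sqrt(pi)*erfc(1))*exp(2) + 156370114*E)*exp(-2)/31912704

peel off the common scale on t: t**(3/2) on [0, 1); sqrt(t)*exp(-t) on [1, 2)
invert the shared t-power to get t on [0, 1); exp(-t) on [1, 2)
decompose at 1/3; ℳ[f](s) sums the 2 pieces' integrals
for t in [0, 1/3): the term is ∫ 3*sqrt(3)*t**(3/2)·t^(s-1)
between 1/3 and 2/3 the integrand is sqrt(3)*sqrt(t)*exp(-3*t)·t^(s-1)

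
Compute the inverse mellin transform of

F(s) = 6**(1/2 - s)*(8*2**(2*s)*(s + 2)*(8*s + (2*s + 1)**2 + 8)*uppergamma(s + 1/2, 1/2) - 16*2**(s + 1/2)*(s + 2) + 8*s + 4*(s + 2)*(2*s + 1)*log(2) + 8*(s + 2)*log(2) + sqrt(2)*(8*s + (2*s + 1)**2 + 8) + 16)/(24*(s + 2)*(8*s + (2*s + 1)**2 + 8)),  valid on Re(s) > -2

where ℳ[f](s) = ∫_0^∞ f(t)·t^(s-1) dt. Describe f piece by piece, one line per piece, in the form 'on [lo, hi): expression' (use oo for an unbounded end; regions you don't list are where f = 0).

back out the shared t-power: 3*sqrt(3)*t**(3/2) on [0, 1/6); 3*t*log(3*t) on [1/6, 1/3); exp(-3*t/2) on [1/3, ∞)
strip the common scale on t: t**(3/2) on [0, 1/2); t*log(t) on [1/2, 1); exp(-t/2) on [1, ∞)
breakpoints 1/6, 1/3: one integral from each of the 3 segments
over [0, 1/6), the kernel integral of 3*sqrt(3)*t**2 enters the sum
piece [1/6, 1/3): integrate 3*t**(3/2)*log(3*t) against the kernel
∫ over [1/3, ∞) of sqrt(t)*exp(-3*t/2)·t^(s-1) joins the sum

on [0, 1/6): 3*sqrt(3)*t**2
on [1/6, 1/3): 3*t**(3/2)*log(3*t)
on [1/3, oo): sqrt(t)*exp(-3*t/2)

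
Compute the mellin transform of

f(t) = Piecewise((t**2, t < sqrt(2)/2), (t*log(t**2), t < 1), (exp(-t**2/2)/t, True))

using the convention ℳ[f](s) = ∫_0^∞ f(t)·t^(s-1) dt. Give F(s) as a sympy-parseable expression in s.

remove the shared t-power first: t on [0, sqrt(2)/2); log(t**2) on [sqrt(2)/2, 1); exp(-t**2/2)/t**2 on [1, ∞)
remove the power substitution first: sqrt(t) on [0, 1/2); log(t) on [1/2, 1); exp(-t/2)/t on [1, ∞)
reversing the shared t-power: t**(3/2) on [0, 1/2); t*log(t) on [1/2, 1); exp(-t/2) on [1, ∞)
breakpoints sqrt(2)/2, 1: one integral from each of the 3 segments
on [0, sqrt(2)/2): add ∫ t**2·t^(s-1) dt
between sqrt(2)/2 and 1 the integrand is t*log(t**2)·t^(s-1)
on [1, ∞): add ∫ exp(-t**2/2)/t·t^(s-1) dt

2**(-s/2 - 3/2)*(2**s*(s + 2)*(4*s + (s - 1)**2)*uppergamma(s/2 - 1/2, 1/2) + 2**(s/2 + 5/2)*(-s - 2) + 4*s + (s - 1)*(s + 2)*log(4) + 4*(s + 2)*log(2) + sqrt(2)*(4*s + (s - 1)**2) + 8)/((s + 2)*(4*s + (s - 1)**2))
  Re(s) > -2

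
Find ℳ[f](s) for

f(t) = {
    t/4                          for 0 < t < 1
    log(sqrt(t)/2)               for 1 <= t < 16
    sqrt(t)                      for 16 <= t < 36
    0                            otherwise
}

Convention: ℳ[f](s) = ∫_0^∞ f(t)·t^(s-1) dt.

(-32*2**(4*s)*s**2*(s + 1) + 4*2**(4*s)*s*(s + 1)*(2*s + 1)*log(2) - 2*2**(4*s)*(s + 1)*(2*s + 1) + 48*6**(2*s)*s**2*(s + 1) + s**2*(2*s + 1) + 4*s*(s + 1)*(2*s + 1)*log(2) + 2*(s + 1)*(2*s + 1))/(4*s**2*(s + 1)*(2*s + 1))
  Re(s) > -1

undo the power substitution: t**2/4 on [0, 1); log(t/2) on [1, 4); t on [4, 6)
peel off the common scale on t: t**2 on [0, 1/2); log(t) on [1/2, 2); 2*t on [2, 3)
cuts at 1, 16: linearity sums the 3 kernel integrals
on [0, 1): add ∫ t/4·t^(s-1) dt
on [1, 16): add ∫ log(sqrt(t)/2)·t^(s-1) dt
on [16, 36) integrate f = sqrt(t) against the kernel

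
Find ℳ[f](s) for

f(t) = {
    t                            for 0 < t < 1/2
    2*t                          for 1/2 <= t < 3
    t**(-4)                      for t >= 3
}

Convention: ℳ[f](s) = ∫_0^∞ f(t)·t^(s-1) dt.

(970*6**s*s - 3890*6**s - 81*s + 324)/(162*2**s*(s**2 - 3*s - 4))
  -1 < Re(s) < 4

the 3 pieces separated at 1/2, 3 each add one integral
on [0, 1/2): add ∫ t·t^(s-1) dt
∫ 2*t·t^(s-1) over [1/2, 3)
for t in [3, ∞): the term is ∫ t**(-4)·t^(s-1)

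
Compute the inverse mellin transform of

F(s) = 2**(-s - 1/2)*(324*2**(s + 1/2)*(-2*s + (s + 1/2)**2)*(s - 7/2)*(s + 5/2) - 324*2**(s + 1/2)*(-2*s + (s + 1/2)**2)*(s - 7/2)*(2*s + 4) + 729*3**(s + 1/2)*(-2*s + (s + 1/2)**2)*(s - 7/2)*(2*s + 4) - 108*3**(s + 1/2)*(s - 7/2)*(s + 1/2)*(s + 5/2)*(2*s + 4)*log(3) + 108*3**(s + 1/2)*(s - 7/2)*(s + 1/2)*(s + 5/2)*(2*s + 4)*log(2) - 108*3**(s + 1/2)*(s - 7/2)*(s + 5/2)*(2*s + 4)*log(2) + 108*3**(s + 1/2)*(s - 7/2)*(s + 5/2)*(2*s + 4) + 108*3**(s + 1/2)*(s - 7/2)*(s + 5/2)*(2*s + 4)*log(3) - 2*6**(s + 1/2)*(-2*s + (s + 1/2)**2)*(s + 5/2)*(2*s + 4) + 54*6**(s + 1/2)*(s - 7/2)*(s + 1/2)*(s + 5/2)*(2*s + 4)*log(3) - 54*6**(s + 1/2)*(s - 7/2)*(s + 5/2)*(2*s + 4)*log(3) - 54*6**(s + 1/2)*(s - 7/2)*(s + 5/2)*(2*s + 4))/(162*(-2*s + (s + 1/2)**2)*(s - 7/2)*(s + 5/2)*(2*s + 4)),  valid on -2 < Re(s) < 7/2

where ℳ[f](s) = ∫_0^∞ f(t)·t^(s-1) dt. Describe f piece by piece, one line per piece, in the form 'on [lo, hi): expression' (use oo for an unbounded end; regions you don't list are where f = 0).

on [0, 1): t**2
on [1, 3/2): 2*t**(5/2)
on [3/2, 3): log(t)/sqrt(t)
on [3, oo): t**(-7/2)

remove the shared t-power first: t**(3/2) on [0, 1); 2*t**2 on [1, 3/2); log(t)/t on [3/2, 3); …
decompose at 1, 3/2, 3; ℳ[f](s) sums the 4 pieces' integrals
∫ t**2·t^(s-1) over [0, 1)
between 1 and 3/2 the integrand is 2*t**(5/2)·t^(s-1)
between 3/2 and 3 the integrand is log(t)/sqrt(t)·t^(s-1)
segment [3, ∞) carries t**(-7/2); integrate it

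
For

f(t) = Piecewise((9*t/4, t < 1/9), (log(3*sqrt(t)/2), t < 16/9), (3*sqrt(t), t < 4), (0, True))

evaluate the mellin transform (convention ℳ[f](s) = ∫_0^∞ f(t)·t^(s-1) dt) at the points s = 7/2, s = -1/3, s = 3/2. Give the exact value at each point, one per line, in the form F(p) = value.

F(7/2) = 32770*log(2)/15309 + 355314901/1928934
F(-1/3) = 3*3**(2/3)*(-19*2**(2/3) - log(2**(2*2**(2/3) + 8)) + 13 + 16*6**(1/3))/8
F(3/2) = 130*log(2)/81 + 1687/90

reversing the power substitution: 9*t**2/4 on [0, 1/3); log(3*t/2) on [1/3, 4/3); 3*t on [4/3, 2)
peel off the common scale on t: t**2 on [0, 1/2); log(t) on [1/2, 2); 2*t on [2, 3)
decompose at 1/9, 16/9; ℳ[f](s) sums the 3 pieces' integrals
[0, 1/9) adds the kernel integral of 9*t/4
piece [1/9, 16/9): integrate log(3*sqrt(t)/2) against the kernel
segment [16/9, 4) carries 3*sqrt(t); integrate it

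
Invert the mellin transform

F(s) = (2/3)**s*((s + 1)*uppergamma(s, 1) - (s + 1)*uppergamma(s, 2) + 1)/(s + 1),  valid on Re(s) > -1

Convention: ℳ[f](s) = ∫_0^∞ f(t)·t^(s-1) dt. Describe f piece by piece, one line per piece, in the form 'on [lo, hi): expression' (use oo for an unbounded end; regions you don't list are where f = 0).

peel off the common scale on t: t on [0, 1); exp(-t) on [1, 2)
summing 2 kernel integrals split by 2/3 yields ℳ[f](s)
the [0, 2/3) slice contributes ∫ 3*t/2·t^(s-1) dt
on [2/3, 4/3): add ∫ exp(-3*t/2)·t^(s-1) dt

on [0, 2/3): 3*t/2
on [2/3, 4/3): exp(-3*t/2)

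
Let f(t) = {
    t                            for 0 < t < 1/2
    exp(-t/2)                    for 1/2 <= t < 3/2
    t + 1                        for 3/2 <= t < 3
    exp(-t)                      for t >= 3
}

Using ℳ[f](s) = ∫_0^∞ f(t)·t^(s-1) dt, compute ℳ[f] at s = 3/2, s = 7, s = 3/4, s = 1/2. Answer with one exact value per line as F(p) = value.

f breaks at 1/2, 3/2, 3 into 4 integrals to sum
∫ over [0, 1/2) of t·t^(s-1) joins the sum
∫ exp(-t/2)·t^(s-1) over [1/2, 3/2)
the [3/2, 3) slice contributes ∫ (t + 1)·t^(s-1) dt
piece [3, ∞): integrate exp(-t) against the kernel

F(3/2) = -19*sqrt(6)/20 - sqrt(6)*exp(-3/4) - sqrt(2)*sqrt(pi)*erfc(sqrt(3)/2) + sqrt(pi)*erfc(sqrt(3))/2 + sqrt(2)/20 + sqrt(3)*exp(-3) + sqrt(2)*exp(-1/4) + sqrt(2)*sqrt(pi)*erfc(1/2) + 28*sqrt(3)/5
F(7) = -6243201*exp(-3/4)/32 + 13977*exp(-3) + 1009711/896 + 3786745*exp(-1/4)/32
F(3/4) = -23*2**(1/4)*3**(3/4)/21 - 2**(3/4)*uppergamma(3/4, 3/4) + uppergamma(3/4, 3) + 2**(1/4)/7 + 2**(3/4)*uppergamma(3/4, 1/4) + 64*3**(3/4)/21
F(1/2) = sqrt(2)*(-3*sqrt(3)/2 - sqrt(pi)*erfc(sqrt(3)/2) + sqrt(2)*sqrt(pi)*erfc(sqrt(3))/2 + 1/6 + sqrt(pi)*erfc(1/2) + 2*sqrt(6))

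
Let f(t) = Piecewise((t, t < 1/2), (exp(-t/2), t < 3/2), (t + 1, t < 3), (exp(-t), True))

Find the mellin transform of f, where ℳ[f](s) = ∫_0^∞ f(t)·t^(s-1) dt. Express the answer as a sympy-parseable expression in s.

slice at 1/2, 3/2, 3, transform all 4 pieces, and sum them
segment 0 to 1/2 holds t; add its integral
segment [1/2, 3/2) carries exp(-t/2); integrate it
for t in [3/2, 3): the term is ∫ (t + 1)·t^(s-1)
on [3, ∞) integrate f = exp(-t) against the kernel

(2*2**s*s*(s + 1)*uppergamma(s, 3) - 5*3**s*s - 2*3**s + 2*4**s*s*(s + 1)*uppergamma(s, 1/4) - 2*4**s*s*(s + 1)*uppergamma(s, 3/4) + 8*6**s*s + 2*6**s + s)/(2*2**s*s*(s + 1))
  Re(s) > -1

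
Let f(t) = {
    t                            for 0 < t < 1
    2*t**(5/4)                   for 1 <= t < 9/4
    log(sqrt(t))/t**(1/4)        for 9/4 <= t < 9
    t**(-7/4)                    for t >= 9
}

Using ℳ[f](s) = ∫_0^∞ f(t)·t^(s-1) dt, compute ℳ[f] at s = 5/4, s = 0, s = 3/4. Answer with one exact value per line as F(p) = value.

remove the power substitution first: t**2 on [0, 1); 2*t**(5/2) on [1, 3/2); log(t)/sqrt(t) on [3/2, 3); …
undo the shared t-power: t**(3/2) on [0, 1); 2*t**2 on [1, 3/2); log(t)/t on [3/2, 3); …
decompose at 1, 9/4, 9; ℳ[f](s) sums the 4 pieces' integrals
∫ t·t^(s-1) over [0, 1)
segment [1, 9/4) carries 2*t**(5/4); integrate it
piece [9/4, 9): integrate log(sqrt(t))/t**(1/4) against the kernel
∫ over [9, ∞) of t**(-7/4)·t^(s-1) joins the sum

F(5/4) = 9*log(2)/4 + 271/90 + 27*log(3)/4
F(0) = -1508*sqrt(3)/567 - 4*sqrt(3)*log(3)/3 - 4*sqrt(6)*log(2)/3 - 3/5 + 4*sqrt(6)*log(3)/3 + 67*sqrt(6)/15
F(3/4) = 1759/1008 + 3*log(2) + 3*log(3)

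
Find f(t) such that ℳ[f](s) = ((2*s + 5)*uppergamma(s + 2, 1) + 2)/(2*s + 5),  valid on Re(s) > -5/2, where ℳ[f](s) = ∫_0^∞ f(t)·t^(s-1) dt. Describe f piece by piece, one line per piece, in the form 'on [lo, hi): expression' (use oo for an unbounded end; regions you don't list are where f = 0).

on [0, 1): t**(5/2)
on [1, oo): t**2*exp(-t)

peel off the shared t-power: sqrt(t) on [0, 1); exp(-t) on [1, ∞)
breakpoints 1: one integral from each of the 2 segments
on [0, 1): add ∫ t**(5/2)·t^(s-1) dt
between 1 and ∞ the integrand is t**2*exp(-t)·t^(s-1)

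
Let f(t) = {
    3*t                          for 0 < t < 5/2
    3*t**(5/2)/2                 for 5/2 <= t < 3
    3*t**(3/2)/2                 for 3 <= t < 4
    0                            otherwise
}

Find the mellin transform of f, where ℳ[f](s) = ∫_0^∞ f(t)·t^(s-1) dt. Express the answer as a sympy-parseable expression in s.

summing 3 kernel integrals split by 5/2, 3 yields ℳ[f](s)
∫ over [0, 5/2) of 3*t·t^(s-1) joins the sum
[5/2, 3) adds the kernel integral of 3*t**(5/2)/2
piece [3, 4): integrate 3*t**(3/2)/2 against the kernel

3*(-3**(s + 3/2)*(s + 1)*(2*s + 5) + 3**(s + 5/2)*(s + 1)*(2*s + 3) + 4**(s + 3/2)*(s + 1)*(2*s + 5) + (5/2)**(s + 1)*(2*s + 3)*(2*s + 5) - (5/2)**(s + 5/2)*(s + 1)*(2*s + 3))/((s + 1)*(2*s + 3)*(2*s + 5))
  Re(s) > -1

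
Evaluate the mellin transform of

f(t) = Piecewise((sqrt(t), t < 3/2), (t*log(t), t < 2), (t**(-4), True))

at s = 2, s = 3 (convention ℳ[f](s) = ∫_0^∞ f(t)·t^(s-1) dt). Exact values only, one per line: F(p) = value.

breakpoints 3/2, 2: one integral from each of the 3 segments
∫ sqrt(t)·t^(s-1) over [0, 3/2)
between 3/2 and 2 the integrand is t*log(t)·t^(s-1)
the [2, ∞) slice contributes ∫ t**(-4)·t^(s-1) dt

F(2) = -9*log(3)/8 - 7/18 + 9*sqrt(6)/20 + 91*log(2)/24
F(3) = -81*log(3)/64 - 47/256 + 27*sqrt(6)/56 + 337*log(2)/64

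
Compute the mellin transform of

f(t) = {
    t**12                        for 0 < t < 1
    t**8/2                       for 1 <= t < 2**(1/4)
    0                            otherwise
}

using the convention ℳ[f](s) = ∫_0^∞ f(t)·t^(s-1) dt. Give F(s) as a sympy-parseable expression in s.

undo the power substitution: t**6 on [0, 1); t**4/2 on [1, sqrt(2))
reversing the power substitution: t**3 on [0, 1); t**2/2 on [1, 2)
undo the shared t-power: t on [0, 1); 1/2 on [1, 2)
slice at 1, transform all 2 pieces, and sum them
∫ t**12·t^(s-1) over [0, 1)
on [1, 2**(1/4)) integrate f = t**8/2 against the kernel

(2**(s/4 + 2)*(s + 12) + s + 4)/(2*(s + 8)*(s + 12))
  Re(s) > -12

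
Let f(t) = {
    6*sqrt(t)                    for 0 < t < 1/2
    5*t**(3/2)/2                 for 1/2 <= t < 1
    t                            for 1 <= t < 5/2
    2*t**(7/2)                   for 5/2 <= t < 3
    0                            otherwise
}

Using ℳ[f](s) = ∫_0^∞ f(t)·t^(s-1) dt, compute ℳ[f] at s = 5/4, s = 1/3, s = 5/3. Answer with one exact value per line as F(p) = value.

linearity at 1/2, 1, 5/2 turns ℳ[f](s) into 4 summed integrals
on [0, 1/2): add ∫ 6*sqrt(t)·t^(s-1) dt
segment [1/2, 1) carries 5*t**(3/2)/2; integrate it
between 1 and 5/2 the integrand is t·t^(s-1)
between 5/2 and 3 the integrand is 2*t**(7/2)·t^(s-1)

F(5/4) = -625*2**(1/4)*5**(3/4)/76 + 46/99 + 229*2**(1/4)/308 + 25*2**(3/4)*5**(1/4)/18 + 648*3**(3/4)/19
F(1/3) = -375*2**(1/6)*5**(5/6)/92 + 27/44 + 15*2**(2/3)*5**(1/3)/16 + 717*2**(1/6)/220 + 324*3**(5/6)/23
F(5/3) = -9375*2**(5/6)*5**(1/6)/496 + 63/152 + 1173*2**(5/6)/3952 + 75*2**(1/3)*5**(2/3)/64 + 2916*3**(1/6)/31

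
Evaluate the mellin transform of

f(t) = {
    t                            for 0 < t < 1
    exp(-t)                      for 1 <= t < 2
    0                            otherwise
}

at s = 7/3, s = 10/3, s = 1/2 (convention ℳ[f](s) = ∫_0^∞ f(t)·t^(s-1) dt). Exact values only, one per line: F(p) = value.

F(7/3) = -uppergamma(7/3, 2) + 3/10 + uppergamma(7/3, 1)
F(10/3) = -uppergamma(10/3, 2) + 3/13 + uppergamma(10/3, 1)
F(1/2) = -sqrt(pi)*erfc(sqrt(2)) + sqrt(pi)*erfc(1) + 2/3

breakpoints 1: one integral from each of the 2 segments
on [0, 1): add ∫ t·t^(s-1) dt
piece [1, 2): integrate exp(-t) against the kernel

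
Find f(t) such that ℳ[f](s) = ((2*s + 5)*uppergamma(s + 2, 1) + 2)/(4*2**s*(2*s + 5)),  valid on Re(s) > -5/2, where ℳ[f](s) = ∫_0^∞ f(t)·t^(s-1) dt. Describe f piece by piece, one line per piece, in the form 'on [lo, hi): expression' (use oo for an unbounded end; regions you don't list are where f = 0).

on [0, 1/2): sqrt(2)*t**(5/2)
on [1/2, oo): t**2*exp(-2*t)

invert the shared t-power to get sqrt(2)*sqrt(t) on [0, 1/2); exp(-2*t) on [1/2, ∞)
undo the common scale on t: sqrt(t) on [0, 1); exp(-t) on [1, ∞)
integrate the 2 segments split at 1/2, then add the results
for t in [0, 1/2): the term is ∫ sqrt(2)*t**(5/2)·t^(s-1)
segment [1/2, ∞) carries t**2*exp(-2*t); integrate it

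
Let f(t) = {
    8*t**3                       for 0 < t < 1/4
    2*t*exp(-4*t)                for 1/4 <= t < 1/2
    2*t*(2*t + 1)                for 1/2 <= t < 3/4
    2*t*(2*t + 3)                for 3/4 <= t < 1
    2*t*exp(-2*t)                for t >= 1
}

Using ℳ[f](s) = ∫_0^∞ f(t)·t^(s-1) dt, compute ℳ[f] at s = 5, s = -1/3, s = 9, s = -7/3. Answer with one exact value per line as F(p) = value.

F(5) = (219072*E + 1986101*exp(2) + 36916992)*exp(-2)/1376256
F(-1/3) = 2**(2/3)*(-480*3**(2/3) - 336*2**(2/3) - 160*uppergamma(2/3, 2) + 15 + 160*2**(2/3)*uppergamma(2/3, 2) + 160*uppergamma(2/3, 1) + 1824*2**(1/3))/320
F(9) = (2604122400*E + 1302094759*exp(2) + 7241213675520)*exp(-2)/1384120320
F(-7/3) = 2**(2/3)*(-99*2**(1/3) - 96*uppergamma(-4/3, 2) + 24*2**(2/3)*uppergamma(-4/3, 2) + 96*uppergamma(-4/3, 1) + 16*3**(2/3) + 36 + 90*2**(2/3))/12

peel off the common scale on t: t**3 on [0, 1/2); t*exp(-2*t) on [1/2, 1); t*(t + 1) on [1, 3/2); …
strip the shared t-power: t**2 on [0, 1/2); exp(-2*t) on [1/2, 1); t + 1 on [1, 3/2); …
split f at 1/4, 1/2, 3/4, 1: ℳ[f](s) collects 5 kernel integrals
between 0 and 1/4 the integrand is 8*t**3·t^(s-1)
on [1/4, 1/2): add ∫ 2*t*exp(-4*t)·t^(s-1) dt
∫ 2*t*(2*t + 1)·t^(s-1) over [1/2, 3/4)
on [3/4, 1): add ∫ 2*t*(2*t + 3)·t^(s-1) dt
segment [1, ∞) carries 2*t*exp(-2*t); integrate it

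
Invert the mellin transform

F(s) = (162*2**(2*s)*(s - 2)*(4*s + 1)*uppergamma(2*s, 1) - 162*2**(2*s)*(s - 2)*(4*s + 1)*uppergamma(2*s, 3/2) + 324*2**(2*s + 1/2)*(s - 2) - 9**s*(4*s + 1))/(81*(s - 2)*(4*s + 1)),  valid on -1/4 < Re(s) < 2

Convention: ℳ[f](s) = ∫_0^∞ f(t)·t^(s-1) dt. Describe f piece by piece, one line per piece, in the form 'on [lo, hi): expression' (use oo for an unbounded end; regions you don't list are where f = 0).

on [0, 4): t**(1/4)
on [4, 9): exp(-sqrt(t)/2)
on [9, oo): t**(-2)

undo the power substitution: sqrt(t) on [0, 2); exp(-t/2) on [2, 3); t**(-4) on [3, ∞)
along the cuts 4, 9, ℳ[f](s) splits into 3 integrals
between 0 and 4 the integrand is t**(1/4)·t^(s-1)
[4, 9) adds the kernel integral of exp(-sqrt(t)/2)
for t in [9, ∞): the term is ∫ t**(-2)·t^(s-1)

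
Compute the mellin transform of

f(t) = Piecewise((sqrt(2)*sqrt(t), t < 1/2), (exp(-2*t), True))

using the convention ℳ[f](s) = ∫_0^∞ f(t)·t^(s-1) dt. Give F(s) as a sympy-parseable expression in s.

the common scale on t comes off first: sqrt(t) on [0, 1); exp(-t) on [1, ∞)
treat the 2 regions marked off by 1/2 separately and sum
between 0 and 1/2 the integrand is sqrt(2)*sqrt(t)·t^(s-1)
between 1/2 and ∞ the integrand is exp(-2*t)·t^(s-1)

((2*s + 1)*uppergamma(s, 1) + 2)/(2**s*(2*s + 1))
  Re(s) > -1/2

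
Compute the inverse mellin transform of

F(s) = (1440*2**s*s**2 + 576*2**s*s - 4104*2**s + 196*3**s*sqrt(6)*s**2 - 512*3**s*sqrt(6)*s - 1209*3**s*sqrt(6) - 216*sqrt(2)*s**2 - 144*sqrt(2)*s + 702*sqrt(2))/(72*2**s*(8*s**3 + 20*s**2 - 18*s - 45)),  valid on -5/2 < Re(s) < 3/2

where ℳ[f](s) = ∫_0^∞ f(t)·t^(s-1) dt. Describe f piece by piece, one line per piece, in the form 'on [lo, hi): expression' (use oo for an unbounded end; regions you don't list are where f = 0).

remove the shared t-power first: sqrt(t) on [0, 1/2); (2*t + 1)/sqrt(t) on [1/2, 1); sqrt(t)/2 on [1, 3/2); …
invert the shared t-power to get 1 on [0, 1/2); (2*t + 1)/t on [1/2, 1); 1/2 on [1, 3/2); …
undo the shared t-power: t on [0, 1/2); 2*t + 1 on [1/2, 1); t/2 on [1, 3/2); …
the 4 pieces separated at 1/2, 1, 3/2 each add one integral
between 0 and 1/2 the integrand is t**(5/2)·t^(s-1)
segment 1/2 to 1 holds t**(3/2)*(2*t + 1); add its integral
∫ over [1, 3/2) of t**(5/2)/2·t^(s-1) joins the sum
piece [3/2, ∞): integrate t**(-3/2) against the kernel

on [0, 1/2): t**(5/2)
on [1/2, 1): t**(3/2)*(2*t + 1)
on [1, 3/2): t**(5/2)/2
on [3/2, oo): t**(-3/2)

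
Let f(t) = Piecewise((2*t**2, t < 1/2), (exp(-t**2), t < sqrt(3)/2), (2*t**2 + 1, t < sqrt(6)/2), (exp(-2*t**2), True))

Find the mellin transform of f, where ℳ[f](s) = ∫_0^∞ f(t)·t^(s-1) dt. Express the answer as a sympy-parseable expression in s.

undo the power substitution: 2*t on [0, 1/4); exp(-t) on [1/4, 3/4); 2*t + 1 on [3/4, 3/2); …
reversing the common scale on t: t on [0, 1/2); exp(-t/2) on [1/2, 3/2); t + 1 on [3/2, 3); …
integrate the 4 segments split at 1/2, sqrt(3)/2, sqrt(6)/2, then add the results
[0, 1/2) adds the kernel integral of 2*t**2
[1/2, sqrt(3)/2) adds the kernel integral of exp(-t**2)
between sqrt(3)/2 and sqrt(6)/2 the integrand is (2*t**2 + 1)·t^(s-1)
piece [sqrt(6)/2, ∞): integrate exp(-2*t**2) against the kernel

(2**(s/2)*s*(s + 2)*uppergamma(s/2, 3) + 2**s*s*(s + 2)*uppergamma(s/2, 1/4) - 2**s*s*(s + 2)*uppergamma(s/2, 3/4) - 5*3**(s/2)*s - 4*3**(s/2) + 8*6**(s/2)*s + 4*6**(s/2) + s)/(2*2**s*s*(s + 2))
  Re(s) > -2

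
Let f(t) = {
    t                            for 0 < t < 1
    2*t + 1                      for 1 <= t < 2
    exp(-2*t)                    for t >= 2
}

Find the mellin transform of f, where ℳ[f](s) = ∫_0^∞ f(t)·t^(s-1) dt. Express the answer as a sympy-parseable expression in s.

(2**s*s*(s + 1)*uppergamma(s, 4) - 2*4**s*s - 4**s + 5*8**s*s + 8**s)/(4**s*s*(s + 1))
  Re(s) > -1

summing 3 kernel integrals split by 1, 2 yields ℳ[f](s)
on [0, 1) integrate f = t against the kernel
segment 1 to 2 holds (2*t + 1); add its integral
over [2, ∞), the kernel integral of exp(-2*t) enters the sum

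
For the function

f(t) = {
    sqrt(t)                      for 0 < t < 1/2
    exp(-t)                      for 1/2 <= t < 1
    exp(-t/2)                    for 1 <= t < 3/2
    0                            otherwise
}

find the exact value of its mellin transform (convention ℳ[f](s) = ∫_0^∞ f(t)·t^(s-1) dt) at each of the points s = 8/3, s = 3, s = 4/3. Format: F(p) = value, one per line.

decompose at 1/2, 1; ℳ[f](s) sums the 3 pieces' integrals
∫ sqrt(t)·t^(s-1) over [0, 1/2)
piece [1/2, 1): integrate exp(-t) against the kernel
segment 1 to 3/2 holds exp(-t/2); add its integral

F(8/3) = -4*2**(2/3)*uppergamma(8/3, 3/4) - uppergamma(8/3, 1) + 3*2**(5/6)/152 + uppergamma(8/3, 1/2) + 4*2**(2/3)*uppergamma(8/3, 1/2)
F(3) = -65*exp(-3/4)/2 - 5*exp(-1) + sqrt(2)/56 + 117*exp(-1/2)/4
F(4/3) = -2*2**(1/3)*uppergamma(4/3, 3/4) - uppergamma(4/3, 1) + 3*2**(1/6)/22 + uppergamma(4/3, 1/2) + 2*2**(1/3)*uppergamma(4/3, 1/2)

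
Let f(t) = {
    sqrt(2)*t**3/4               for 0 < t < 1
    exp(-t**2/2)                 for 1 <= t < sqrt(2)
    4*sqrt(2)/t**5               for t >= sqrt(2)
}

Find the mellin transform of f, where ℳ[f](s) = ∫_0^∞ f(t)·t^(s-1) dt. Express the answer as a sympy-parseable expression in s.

remove the power substitution first: sqrt(2)*t**(3/2)/4 on [0, 1); exp(-t/2) on [1, 2); 4*sqrt(2)/t**(5/2) on [2, ∞)
reversing the common scale on t: t**(3/2) on [0, 1/2); exp(-t) on [1/2, 1); t**(-5/2) on [1, ∞)
the 3 pieces separated at 1, sqrt(2) each add one integral
piece [0, 1): integrate sqrt(2)*t**3/4 against the kernel
for t in [1, sqrt(2)): the term is ∫ exp(-t**2/2)·t^(s-1)
[sqrt(2), ∞) adds the kernel integral of 4*sqrt(2)/t**5

(2*2**(s/2)*(s - 5)*(s + 3)*uppergamma(s/2, 1/2) - 2*2**(s/2)*(s - 5)*(s + 3)*uppergamma(s/2, 1) - 4*2**(s/2)*(s + 3) + sqrt(2)*(s - 5))/(4*(s - 5)*(s + 3))
  -3 < Re(s) < 5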